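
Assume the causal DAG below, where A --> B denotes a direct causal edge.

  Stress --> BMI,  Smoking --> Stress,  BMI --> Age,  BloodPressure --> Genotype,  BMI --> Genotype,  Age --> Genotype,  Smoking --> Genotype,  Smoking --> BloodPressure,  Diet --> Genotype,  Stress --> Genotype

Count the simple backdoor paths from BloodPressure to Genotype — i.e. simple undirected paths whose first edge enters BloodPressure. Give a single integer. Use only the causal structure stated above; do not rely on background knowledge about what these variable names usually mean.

4

A backdoor path from BloodPressure to Genotype is any simple undirected path whose first edge points into BloodPressure (i.e. leaves BloodPressure via a parent).
Parents of BloodPressure: {Smoking}.
Enumerating:
  P1: BloodPressure <- Smoking -> Stress -> BMI -> Age -> Genotype
  P2: BloodPressure <- Smoking -> Stress -> BMI -> Genotype
  P3: BloodPressure <- Smoking -> Stress -> Genotype
  P4: BloodPressure <- Smoking -> Genotype
That exhausts the simple backdoor paths. Count: 4.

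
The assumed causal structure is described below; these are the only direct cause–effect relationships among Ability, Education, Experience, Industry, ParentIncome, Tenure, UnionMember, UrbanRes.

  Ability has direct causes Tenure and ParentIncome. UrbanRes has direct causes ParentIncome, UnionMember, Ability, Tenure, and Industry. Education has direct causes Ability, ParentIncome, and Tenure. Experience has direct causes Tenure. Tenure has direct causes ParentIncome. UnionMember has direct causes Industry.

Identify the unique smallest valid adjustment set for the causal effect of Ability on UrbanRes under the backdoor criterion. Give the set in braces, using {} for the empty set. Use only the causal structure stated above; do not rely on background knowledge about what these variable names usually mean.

{ParentIncome, Tenure}

Variables eligible for adjustment (non-descendants of Ability, excluding Ability and UrbanRes): {Experience, Industry, ParentIncome, Tenure, UnionMember}.
Backdoor paths from Ability to UrbanRes:
  P1: Ability <- ParentIncome -> Tenure -> UrbanRes
  P2: Ability <- ParentIncome -> Education <- Tenure -> UrbanRes
  P3: Ability <- ParentIncome -> UrbanRes
  P4: Ability <- Tenure <- ParentIncome -> UrbanRes
  P5: Ability <- Tenure -> Education <- ParentIncome -> UrbanRes
  P6: Ability <- Tenure -> UrbanRes
The empty set is not sufficient: P1 (Ability <- ParentIncome -> Tenure -> UrbanRes) has no collider blocking it and no conditioned non-collider, so it is open.
Try {ParentIncome, Tenure}:
  P1: blocked at fork node ParentIncome ∈ conditioning set.
  P2: blocked at fork node ParentIncome ∈ conditioning set.
  P3: blocked at fork node ParentIncome ∈ conditioning set.
  P4: blocked at chain node Tenure ∈ conditioning set.
  P5: blocked at fork node Tenure ∈ conditioning set.
  P6: blocked at fork node Tenure ∈ conditioning set.
{ParentIncome, Tenure} contains no descendant of Ability and blocks every backdoor path.
Every element of {ParentIncome, Tenure} is needed (dropping ParentIncome leaves P3 open; dropping Tenure leaves P6 open), so no proper subset is valid.
Among all size-2 subsets of the eligible variables, only {ParentIncome, Tenure} blocks every backdoor path, so it is the unique smallest valid adjustment set.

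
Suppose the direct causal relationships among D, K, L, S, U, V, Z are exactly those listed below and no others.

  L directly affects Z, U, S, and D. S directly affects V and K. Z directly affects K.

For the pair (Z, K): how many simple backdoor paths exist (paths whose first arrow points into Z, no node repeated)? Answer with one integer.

1

A backdoor path from Z to K is any simple undirected path whose first edge points into Z (i.e. leaves Z via a parent).
Parents of Z: {L}.
Enumerating:
  P1: Z <- L -> S -> K
That exhausts the simple backdoor paths. Count: 1.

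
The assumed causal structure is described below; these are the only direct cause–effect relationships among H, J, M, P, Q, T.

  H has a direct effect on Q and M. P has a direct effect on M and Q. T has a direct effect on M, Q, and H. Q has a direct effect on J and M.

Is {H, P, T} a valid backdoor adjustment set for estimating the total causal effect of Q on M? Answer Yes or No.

Yes

Backdoor paths from Q to M (paths whose first edge points into Q):
  P1: Q <- P -> M
  P2: Q <- T -> H -> M
  P3: Q <- T -> M
  P4: Q <- H <- T -> M
  P5: Q <- H -> M
Condition 1 (no descendant of Q in the set): holds — descendants of Q are {J, M}; none are in {H, P, T}.
Condition 2 (every backdoor path blocked by {H, P, T}):
  P1: blocked at fork node P ∈ conditioning set.
  P2: blocked at fork node T ∈ conditioning set.
  P3: blocked at fork node T ∈ conditioning set.
  P4: blocked at chain node H ∈ conditioning set.
  P5: blocked at fork node H ∈ conditioning set.
{H, P, T} satisfies the backdoor criterion.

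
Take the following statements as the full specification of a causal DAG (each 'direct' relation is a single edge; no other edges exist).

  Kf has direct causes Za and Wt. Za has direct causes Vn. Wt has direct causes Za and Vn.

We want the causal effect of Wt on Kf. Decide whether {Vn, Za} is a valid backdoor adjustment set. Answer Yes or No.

Yes

Backdoor paths from Wt to Kf (paths whose first edge points into Wt):
  P1: Wt <- Vn -> Za -> Kf
  P2: Wt <- Za -> Kf
Condition 1 (no descendant of Wt in the set): holds — descendants of Wt are {Kf}; none are in {Vn, Za}.
Condition 2 (every backdoor path blocked by {Vn, Za}):
  P1: blocked at fork node Vn ∈ conditioning set.
  P2: blocked at fork node Za ∈ conditioning set.
{Vn, Za} satisfies the backdoor criterion.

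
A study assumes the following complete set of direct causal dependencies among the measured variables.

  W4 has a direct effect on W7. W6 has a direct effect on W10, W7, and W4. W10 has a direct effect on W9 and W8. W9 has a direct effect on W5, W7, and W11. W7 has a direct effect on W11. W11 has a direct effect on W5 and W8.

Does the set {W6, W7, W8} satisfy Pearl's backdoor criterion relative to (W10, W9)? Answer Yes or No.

Backdoor paths from W10 to W9 (paths whose first edge points into W10):
  P1: W10 <- W6 -> W4 -> W7 <- W9
  P2: W10 <- W6 -> W4 -> W7 -> W11 <- W9
  P3: W10 <- W6 -> W4 -> W7 -> W11 -> W5 <- W9
  P4: W10 <- W6 -> W7 <- W9
  P5: W10 <- W6 -> W7 -> W11 <- W9
  P6: W10 <- W6 -> W7 -> W11 -> W5 <- W9
Condition 1 (no descendant of W10 in the set): FAILS — W7 and W8 are descendants of W10.
Condition 2 (every backdoor path blocked by {W6, W7, W8}):
  P1: blocked at fork node W6 ∈ conditioning set.
  P2: blocked at fork node W6 ∈ conditioning set.
  P3: blocked at fork node W6 ∈ conditioning set.
  P4: blocked at fork node W6 ∈ conditioning set.
  P5: blocked at fork node W6 ∈ conditioning set.
  P6: blocked at fork node W6 ∈ conditioning set.
{W6, W7, W8} does not satisfy the backdoor criterion.

No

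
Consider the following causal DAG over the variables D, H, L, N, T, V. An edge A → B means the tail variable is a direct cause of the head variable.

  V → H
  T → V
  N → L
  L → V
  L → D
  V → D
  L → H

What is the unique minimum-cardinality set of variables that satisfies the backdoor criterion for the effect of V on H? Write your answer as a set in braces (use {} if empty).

{L}

Variables eligible for adjustment (non-descendants of V, excluding V and H): {L, N, T}.
Backdoor paths from V to H:
  P1: V <- L -> H
The empty set is not sufficient: P1 (V <- L -> H) has no collider blocking it and no conditioned non-collider, so it is open.
Try {L}:
  P1: blocked at fork node L ∈ conditioning set.
{L} contains no descendant of V and blocks every backdoor path.
No other singleton works — e.g. {T} leaves P1 open — so {L} is the unique smallest valid adjustment set.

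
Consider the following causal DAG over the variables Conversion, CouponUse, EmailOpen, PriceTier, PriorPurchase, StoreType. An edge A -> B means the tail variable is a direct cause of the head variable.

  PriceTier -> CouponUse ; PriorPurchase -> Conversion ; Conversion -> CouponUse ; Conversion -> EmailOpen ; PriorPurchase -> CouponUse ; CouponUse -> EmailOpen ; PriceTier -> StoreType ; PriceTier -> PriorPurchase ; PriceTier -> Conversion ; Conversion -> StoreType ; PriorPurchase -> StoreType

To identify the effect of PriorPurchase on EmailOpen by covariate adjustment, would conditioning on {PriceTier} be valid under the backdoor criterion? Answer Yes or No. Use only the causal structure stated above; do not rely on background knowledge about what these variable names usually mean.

Backdoor paths from PriorPurchase to EmailOpen (paths whose first edge points into PriorPurchase):
  P1: PriorPurchase <- PriceTier -> Conversion -> CouponUse -> EmailOpen
  P2: PriorPurchase <- PriceTier -> Conversion -> EmailOpen
  P3: PriorPurchase <- PriceTier -> StoreType <- Conversion -> CouponUse -> EmailOpen
  P4: PriorPurchase <- PriceTier -> StoreType <- Conversion -> EmailOpen
  P5: PriorPurchase <- PriceTier -> CouponUse <- Conversion -> EmailOpen
  P6: PriorPurchase <- PriceTier -> CouponUse -> EmailOpen
Condition 1 (no descendant of PriorPurchase in the set): holds — descendants of PriorPurchase are {Conversion, CouponUse, EmailOpen, StoreType}; none are in {PriceTier}.
Condition 2 (every backdoor path blocked by {PriceTier}):
  P1: blocked at fork node PriceTier ∈ conditioning set.
  P2: blocked at fork node PriceTier ∈ conditioning set.
  P3: blocked at fork node PriceTier ∈ conditioning set.
  P4: blocked at fork node PriceTier ∈ conditioning set.
  P5: blocked at fork node PriceTier ∈ conditioning set.
  P6: blocked at fork node PriceTier ∈ conditioning set.
{PriceTier} satisfies the backdoor criterion.

Yes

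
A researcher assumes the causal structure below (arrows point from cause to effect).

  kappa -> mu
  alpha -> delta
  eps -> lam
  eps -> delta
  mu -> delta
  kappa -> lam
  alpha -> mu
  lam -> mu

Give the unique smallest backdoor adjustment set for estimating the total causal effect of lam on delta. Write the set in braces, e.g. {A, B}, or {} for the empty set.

{eps, kappa}

Variables eligible for adjustment (non-descendants of lam, excluding lam and delta): {alpha, eps, kappa}.
Backdoor paths from lam to delta:
  P1: lam <- eps -> delta
  P2: lam <- kappa -> mu <- alpha -> delta
  P3: lam <- kappa -> mu -> delta
The empty set is not sufficient: P1 (lam <- eps -> delta) has no collider blocking it and no conditioned non-collider, so it is open.
Try {eps, kappa}:
  P1: blocked at fork node eps ∈ conditioning set.
  P2: blocked at fork node kappa ∈ conditioning set.
  P3: blocked at fork node kappa ∈ conditioning set.
{eps, kappa} contains no descendant of lam and blocks every backdoor path.
Every element of {eps, kappa} is needed (dropping eps leaves P1 open; dropping kappa leaves P3 open), so no proper subset is valid.
Among all size-2 subsets of the eligible variables, only {eps, kappa} blocks every backdoor path, so it is the unique smallest valid adjustment set.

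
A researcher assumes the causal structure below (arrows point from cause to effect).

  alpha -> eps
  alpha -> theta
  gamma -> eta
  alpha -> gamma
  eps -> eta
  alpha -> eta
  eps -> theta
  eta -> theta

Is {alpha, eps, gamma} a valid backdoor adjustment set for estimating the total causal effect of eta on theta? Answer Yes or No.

Backdoor paths from eta to theta (paths whose first edge points into eta):
  P1: eta <- alpha -> eps -> theta
  P2: eta <- alpha -> theta
  P3: eta <- gamma <- alpha -> eps -> theta
  P4: eta <- gamma <- alpha -> theta
  P5: eta <- eps <- alpha -> theta
  P6: eta <- eps -> theta
Condition 1 (no descendant of eta in the set): holds — descendants of eta are {theta}; none are in {alpha, eps, gamma}.
Condition 2 (every backdoor path blocked by {alpha, eps, gamma}):
  P1: blocked at fork node alpha ∈ conditioning set.
  P2: blocked at fork node alpha ∈ conditioning set.
  P3: blocked at chain node gamma ∈ conditioning set.
  P4: blocked at chain node gamma ∈ conditioning set.
  P5: blocked at chain node eps ∈ conditioning set.
  P6: blocked at fork node eps ∈ conditioning set.
{alpha, eps, gamma} satisfies the backdoor criterion.

Yes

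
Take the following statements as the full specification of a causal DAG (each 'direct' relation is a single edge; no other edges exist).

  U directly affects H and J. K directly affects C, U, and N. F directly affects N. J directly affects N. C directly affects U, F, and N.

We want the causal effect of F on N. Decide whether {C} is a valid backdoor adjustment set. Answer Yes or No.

Backdoor paths from F to N (paths whose first edge points into F):
  P1: F <- C <- K -> U -> J -> N
  P2: F <- C <- K -> N
  P3: F <- C -> U <- K -> N
  P4: F <- C -> U -> J -> N
  P5: F <- C -> N
Condition 1 (no descendant of F in the set): holds — descendants of F are {N}; none are in {C}.
Condition 2 (every backdoor path blocked by {C}):
  P1: blocked at chain node C ∈ conditioning set.
  P2: blocked at chain node C ∈ conditioning set.
  P3: blocked at fork node C ∈ conditioning set.
  P4: blocked at fork node C ∈ conditioning set.
  P5: blocked at fork node C ∈ conditioning set.
{C} satisfies the backdoor criterion.

Yes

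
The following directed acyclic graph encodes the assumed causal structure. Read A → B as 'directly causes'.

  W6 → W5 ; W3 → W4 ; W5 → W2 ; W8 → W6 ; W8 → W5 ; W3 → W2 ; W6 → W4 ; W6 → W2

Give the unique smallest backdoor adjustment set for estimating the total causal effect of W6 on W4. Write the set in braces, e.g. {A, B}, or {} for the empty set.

Variables eligible for adjustment (non-descendants of W6, excluding W6 and W4): {W3, W8}.
Backdoor paths from W6 to W4:
  P1: W6 <- W8 -> W5 -> W2 <- W3 -> W4
Each backdoor path contains an unconditioned collider, so every path is already blocked with the empty conditioning set:
  P1: blocked at collider W2 (neither it nor any descendant is in the conditioning set).
The empty set is therefore the unique smallest valid set.

{}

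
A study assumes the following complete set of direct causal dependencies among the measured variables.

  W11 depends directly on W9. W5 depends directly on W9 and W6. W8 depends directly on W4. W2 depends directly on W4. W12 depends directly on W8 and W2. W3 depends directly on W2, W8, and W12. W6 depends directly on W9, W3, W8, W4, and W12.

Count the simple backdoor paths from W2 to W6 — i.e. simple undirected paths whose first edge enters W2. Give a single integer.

6

A backdoor path from W2 to W6 is any simple undirected path whose first edge points into W2 (i.e. leaves W2 via a parent).
Parents of W2: {W4}.
Enumerating:
  P1: W2 <- W4 -> W8 -> W12 -> W3 -> W6
  P2: W2 <- W4 -> W8 -> W12 -> W6
  P3: W2 <- W4 -> W8 -> W3 <- W12 -> W6
  P4: W2 <- W4 -> W8 -> W3 -> W6
  P5: W2 <- W4 -> W8 -> W6
  P6: W2 <- W4 -> W6
That exhausts the simple backdoor paths. Count: 6.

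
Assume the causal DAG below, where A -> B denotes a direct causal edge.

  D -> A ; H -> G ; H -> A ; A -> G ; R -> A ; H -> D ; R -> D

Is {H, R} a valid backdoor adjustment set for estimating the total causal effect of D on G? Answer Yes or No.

Backdoor paths from D to G (paths whose first edge points into D):
  P1: D <- R -> A <- H -> G
  P2: D <- R -> A -> G
  P3: D <- H -> A -> G
  P4: D <- H -> G
Condition 1 (no descendant of D in the set): holds — descendants of D are {A, G}; none are in {H, R}.
Condition 2 (every backdoor path blocked by {H, R}):
  P1: blocked at fork node R ∈ conditioning set.
  P2: blocked at fork node R ∈ conditioning set.
  P3: blocked at fork node H ∈ conditioning set.
  P4: blocked at fork node H ∈ conditioning set.
{H, R} satisfies the backdoor criterion.

Yes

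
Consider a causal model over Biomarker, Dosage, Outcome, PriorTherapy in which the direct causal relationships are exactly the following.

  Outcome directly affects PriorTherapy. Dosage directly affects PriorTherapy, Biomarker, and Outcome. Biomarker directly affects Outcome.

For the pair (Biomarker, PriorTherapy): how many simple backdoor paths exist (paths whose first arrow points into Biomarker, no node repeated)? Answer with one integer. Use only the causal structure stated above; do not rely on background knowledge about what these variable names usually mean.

A backdoor path from Biomarker to PriorTherapy is any simple undirected path whose first edge points into Biomarker (i.e. leaves Biomarker via a parent).
Parents of Biomarker: {Dosage}.
Enumerating:
  P1: Biomarker <- Dosage -> Outcome -> PriorTherapy
  P2: Biomarker <- Dosage -> PriorTherapy
That exhausts the simple backdoor paths. Count: 2.

2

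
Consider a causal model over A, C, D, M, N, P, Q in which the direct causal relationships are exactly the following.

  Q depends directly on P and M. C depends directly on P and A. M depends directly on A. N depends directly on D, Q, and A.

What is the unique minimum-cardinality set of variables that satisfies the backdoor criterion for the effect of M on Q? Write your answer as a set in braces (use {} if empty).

Variables eligible for adjustment (non-descendants of M, excluding M and Q): {A, C, D, P}.
Backdoor paths from M to Q:
  P1: M <- A -> N <- Q
  P2: M <- A -> C <- P -> Q
Each backdoor path contains an unconditioned collider, so every path is already blocked with the empty conditioning set:
  P1: blocked at collider N (neither it nor any descendant is in the conditioning set).
  P2: blocked at collider C (neither it nor any descendant is in the conditioning set).
The empty set is therefore the unique smallest valid set.

{}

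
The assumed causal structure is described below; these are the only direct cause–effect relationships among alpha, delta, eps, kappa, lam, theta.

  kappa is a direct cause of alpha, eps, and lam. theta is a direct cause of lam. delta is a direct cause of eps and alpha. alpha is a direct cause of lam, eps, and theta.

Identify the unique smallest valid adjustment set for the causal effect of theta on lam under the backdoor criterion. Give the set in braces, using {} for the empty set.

{alpha}

Variables eligible for adjustment (non-descendants of theta, excluding theta and lam): {alpha, delta, eps, kappa}.
Backdoor paths from theta to lam:
  P1: theta <- alpha <- kappa -> lam
  P2: theta <- alpha <- delta -> eps <- kappa -> lam
  P3: theta <- alpha -> eps <- kappa -> lam
  P4: theta <- alpha -> lam
The empty set is not sufficient: P1 (theta <- alpha <- kappa -> lam) has no collider blocking it and no conditioned non-collider, so it is open.
Try {alpha}:
  P1: blocked at chain node alpha ∈ conditioning set.
  P2: blocked at chain node alpha ∈ conditioning set.
  P3: blocked at fork node alpha ∈ conditioning set.
  P4: blocked at fork node alpha ∈ conditioning set.
{alpha} contains no descendant of theta and blocks every backdoor path.
No other singleton works — e.g. {kappa} leaves P4 open — so {alpha} is the unique smallest valid adjustment set.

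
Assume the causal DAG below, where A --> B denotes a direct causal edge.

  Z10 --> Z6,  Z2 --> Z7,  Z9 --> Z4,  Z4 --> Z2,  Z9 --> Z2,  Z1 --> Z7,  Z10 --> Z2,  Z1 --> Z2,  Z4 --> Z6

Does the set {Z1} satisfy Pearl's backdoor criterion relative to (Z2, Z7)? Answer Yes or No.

Backdoor paths from Z2 to Z7 (paths whose first edge points into Z2):
  P1: Z2 <- Z1 -> Z7
Condition 1 (no descendant of Z2 in the set): holds — descendants of Z2 are {Z7}; none are in {Z1}.
Condition 2 (every backdoor path blocked by {Z1}):
  P1: blocked at fork node Z1 ∈ conditioning set.
{Z1} satisfies the backdoor criterion.

Yes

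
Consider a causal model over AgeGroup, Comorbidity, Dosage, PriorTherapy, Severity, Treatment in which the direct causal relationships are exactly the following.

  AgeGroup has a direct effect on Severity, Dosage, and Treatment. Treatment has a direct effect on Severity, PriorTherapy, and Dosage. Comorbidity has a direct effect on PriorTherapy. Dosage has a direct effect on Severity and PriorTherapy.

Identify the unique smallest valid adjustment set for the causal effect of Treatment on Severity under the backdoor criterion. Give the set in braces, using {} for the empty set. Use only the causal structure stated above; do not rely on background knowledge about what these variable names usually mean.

{AgeGroup}

Variables eligible for adjustment (non-descendants of Treatment, excluding Treatment and Severity): {AgeGroup, Comorbidity}.
Backdoor paths from Treatment to Severity:
  P1: Treatment <- AgeGroup -> Dosage -> Severity
  P2: Treatment <- AgeGroup -> Severity
The empty set is not sufficient: P1 (Treatment <- AgeGroup -> Dosage -> Severity) has no collider blocking it and no conditioned non-collider, so it is open.
Try {AgeGroup}:
  P1: blocked at fork node AgeGroup ∈ conditioning set.
  P2: blocked at fork node AgeGroup ∈ conditioning set.
{AgeGroup} contains no descendant of Treatment and blocks every backdoor path.
No other singleton works — e.g. {Comorbidity} leaves P1 open — so {AgeGroup} is the unique smallest valid adjustment set.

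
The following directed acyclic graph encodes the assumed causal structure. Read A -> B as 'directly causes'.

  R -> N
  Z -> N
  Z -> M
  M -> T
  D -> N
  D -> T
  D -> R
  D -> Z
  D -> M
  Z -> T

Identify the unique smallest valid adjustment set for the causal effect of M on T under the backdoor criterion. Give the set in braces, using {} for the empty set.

{D, Z}

Variables eligible for adjustment (non-descendants of M, excluding M and T): {D, N, R, Z}.
Backdoor paths from M to T:
  P1: M <- D -> Z -> T
  P2: M <- D -> R -> N <- Z -> T
  P3: M <- D -> N <- Z -> T
  P4: M <- D -> T
  P5: M <- Z <- D -> T
  P6: M <- Z -> N <- D -> T
  P7: M <- Z -> N <- R <- D -> T
  P8: M <- Z -> T
The empty set is not sufficient: P1 (M <- D -> Z -> T) has no collider blocking it and no conditioned non-collider, so it is open.
Try {D, Z}:
  P1: blocked at fork node D ∈ conditioning set.
  P2: blocked at fork node D ∈ conditioning set.
  P3: blocked at fork node D ∈ conditioning set.
  P4: blocked at fork node D ∈ conditioning set.
  P5: blocked at chain node Z ∈ conditioning set.
  P6: blocked at fork node Z ∈ conditioning set.
  P7: blocked at fork node Z ∈ conditioning set.
  P8: blocked at fork node Z ∈ conditioning set.
{D, Z} contains no descendant of M and blocks every backdoor path.
Every element of {D, Z} is needed (dropping D leaves P4 open; dropping Z leaves P8 open), so no proper subset is valid.
Among all size-2 subsets of the eligible variables, only {D, Z} blocks every backdoor path, so it is the unique smallest valid adjustment set.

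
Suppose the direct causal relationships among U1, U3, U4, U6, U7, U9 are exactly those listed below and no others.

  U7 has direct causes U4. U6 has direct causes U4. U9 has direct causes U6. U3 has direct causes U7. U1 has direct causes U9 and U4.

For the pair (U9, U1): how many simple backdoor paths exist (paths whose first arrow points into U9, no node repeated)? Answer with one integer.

A backdoor path from U9 to U1 is any simple undirected path whose first edge points into U9 (i.e. leaves U9 via a parent).
Parents of U9: {U6}.
Enumerating:
  P1: U9 <- U6 <- U4 -> U1
That exhausts the simple backdoor paths. Count: 1.

1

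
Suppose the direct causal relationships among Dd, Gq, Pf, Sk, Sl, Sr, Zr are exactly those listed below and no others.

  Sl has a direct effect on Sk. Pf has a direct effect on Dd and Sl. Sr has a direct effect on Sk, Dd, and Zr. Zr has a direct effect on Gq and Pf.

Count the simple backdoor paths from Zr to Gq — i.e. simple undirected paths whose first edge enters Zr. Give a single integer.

A backdoor path from Zr to Gq is any simple undirected path whose first edge points into Zr (i.e. leaves Zr via a parent).
Parents of Zr: {Sr}.
No simple path from any parent of Zr reaches Gq without revisiting Zr, so there are no backdoor paths.

0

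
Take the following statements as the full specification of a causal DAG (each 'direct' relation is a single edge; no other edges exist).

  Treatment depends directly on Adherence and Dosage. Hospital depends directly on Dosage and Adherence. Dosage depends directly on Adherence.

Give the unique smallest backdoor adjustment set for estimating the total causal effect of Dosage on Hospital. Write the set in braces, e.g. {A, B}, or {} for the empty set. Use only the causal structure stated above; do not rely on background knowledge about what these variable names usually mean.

Variables eligible for adjustment (non-descendants of Dosage, excluding Dosage and Hospital): {Adherence}.
Backdoor paths from Dosage to Hospital:
  P1: Dosage <- Adherence -> Hospital
The empty set is not sufficient: P1 (Dosage <- Adherence -> Hospital) has no collider blocking it and no conditioned non-collider, so it is open.
Try {Adherence}:
  P1: blocked at fork node Adherence ∈ conditioning set.
{Adherence} contains no descendant of Dosage and blocks every backdoor path.
{Adherence} is the unique smallest valid adjustment set.

{Adherence}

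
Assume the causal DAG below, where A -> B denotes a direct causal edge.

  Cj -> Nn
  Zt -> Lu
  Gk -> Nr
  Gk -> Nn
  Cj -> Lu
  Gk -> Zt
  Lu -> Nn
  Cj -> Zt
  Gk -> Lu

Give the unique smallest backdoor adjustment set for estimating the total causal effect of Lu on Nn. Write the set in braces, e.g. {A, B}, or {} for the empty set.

Variables eligible for adjustment (non-descendants of Lu, excluding Lu and Nn): {Cj, Gk, Nr, Zt}.
Backdoor paths from Lu to Nn:
  P1: Lu <- Cj -> Zt <- Gk -> Nn
  P2: Lu <- Cj -> Nn
  P3: Lu <- Gk -> Zt <- Cj -> Nn
  P4: Lu <- Gk -> Nn
  P5: Lu <- Zt <- Cj -> Nn
  P6: Lu <- Zt <- Gk -> Nn
The empty set is not sufficient: P2 (Lu <- Cj -> Nn) has no collider blocking it and no conditioned non-collider, so it is open.
Try {Cj, Gk}:
  P1: blocked at fork node Cj ∈ conditioning set.
  P2: blocked at fork node Cj ∈ conditioning set.
  P3: blocked at fork node Gk ∈ conditioning set.
  P4: blocked at fork node Gk ∈ conditioning set.
  P5: blocked at fork node Cj ∈ conditioning set.
  P6: blocked at fork node Gk ∈ conditioning set.
{Cj, Gk} contains no descendant of Lu and blocks every backdoor path.
Every element of {Cj, Gk} is needed (dropping Cj leaves P2 open; dropping Gk leaves P4 open), so no proper subset is valid.
Among all size-2 subsets of the eligible variables, only {Cj, Gk} blocks every backdoor path, so it is the unique smallest valid adjustment set.

{Cj, Gk}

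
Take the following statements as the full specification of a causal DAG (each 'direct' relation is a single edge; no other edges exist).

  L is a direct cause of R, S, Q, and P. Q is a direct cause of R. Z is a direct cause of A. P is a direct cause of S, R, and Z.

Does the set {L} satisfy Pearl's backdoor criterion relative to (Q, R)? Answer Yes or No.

Backdoor paths from Q to R (paths whose first edge points into Q):
  P1: Q <- L -> P -> R
  P2: Q <- L -> S <- P -> R
  P3: Q <- L -> R
Condition 1 (no descendant of Q in the set): holds — descendants of Q are {R}; none are in {L}.
Condition 2 (every backdoor path blocked by {L}):
  P1: blocked at fork node L ∈ conditioning set.
  P2: blocked at fork node L ∈ conditioning set.
  P3: blocked at fork node L ∈ conditioning set.
{L} satisfies the backdoor criterion.

Yes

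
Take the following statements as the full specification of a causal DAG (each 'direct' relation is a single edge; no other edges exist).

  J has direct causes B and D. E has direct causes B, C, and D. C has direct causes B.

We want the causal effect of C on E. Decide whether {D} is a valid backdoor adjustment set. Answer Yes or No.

Backdoor paths from C to E (paths whose first edge points into C):
  P1: C <- B -> E
  P2: C <- B -> J <- D -> E
Condition 1 (no descendant of C in the set): holds — descendants of C are {E}; none are in {D}.
Condition 2 (every backdoor path blocked by {D}):
  P1: open — no interior node is in the conditioning set.
  P2: blocked at collider J (neither it nor any descendant is in the conditioning set).
{D} does not satisfy the backdoor criterion.

No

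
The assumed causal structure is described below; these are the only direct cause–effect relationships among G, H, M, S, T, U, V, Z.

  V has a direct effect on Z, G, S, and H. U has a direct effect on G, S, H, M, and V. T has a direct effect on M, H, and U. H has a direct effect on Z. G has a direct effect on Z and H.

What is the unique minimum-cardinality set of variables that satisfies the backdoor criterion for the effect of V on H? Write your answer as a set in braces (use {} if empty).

{U}

Variables eligible for adjustment (non-descendants of V, excluding V and H): {M, T, U}.
Backdoor paths from V to H:
  P1: V <- U <- T -> H
  P2: V <- U -> M <- T -> H
  P3: V <- U -> G -> H
  P4: V <- U -> G -> Z <- H
  P5: V <- U -> H
The empty set is not sufficient: P1 (V <- U <- T -> H) has no collider blocking it and no conditioned non-collider, so it is open.
Try {U}:
  P1: blocked at chain node U ∈ conditioning set.
  P2: blocked at fork node U ∈ conditioning set.
  P3: blocked at fork node U ∈ conditioning set.
  P4: blocked at fork node U ∈ conditioning set.
  P5: blocked at fork node U ∈ conditioning set.
{U} contains no descendant of V and blocks every backdoor path.
No other singleton works — e.g. {T} leaves P3 open — so {U} is the unique smallest valid adjustment set.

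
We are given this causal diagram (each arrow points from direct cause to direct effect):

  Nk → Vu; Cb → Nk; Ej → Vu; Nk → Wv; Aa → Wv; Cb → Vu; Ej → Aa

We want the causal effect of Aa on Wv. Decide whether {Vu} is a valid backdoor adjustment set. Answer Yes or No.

Backdoor paths from Aa to Wv (paths whose first edge points into Aa):
  P1: Aa <- Ej -> Vu <- Cb -> Nk -> Wv
  P2: Aa <- Ej -> Vu <- Nk -> Wv
Condition 1 (no descendant of Aa in the set): holds — descendants of Aa are {Wv}; none are in {Vu}.
Condition 2 (every backdoor path blocked by {Vu}):
  P1: open — collider(s) Vu are conditioned on (or have a conditioned descendant) and no non-collider on the path is in the set.
  P2: open — collider(s) Vu are conditioned on (or have a conditioned descendant) and no non-collider on the path is in the set.
{Vu} does not satisfy the backdoor criterion.

No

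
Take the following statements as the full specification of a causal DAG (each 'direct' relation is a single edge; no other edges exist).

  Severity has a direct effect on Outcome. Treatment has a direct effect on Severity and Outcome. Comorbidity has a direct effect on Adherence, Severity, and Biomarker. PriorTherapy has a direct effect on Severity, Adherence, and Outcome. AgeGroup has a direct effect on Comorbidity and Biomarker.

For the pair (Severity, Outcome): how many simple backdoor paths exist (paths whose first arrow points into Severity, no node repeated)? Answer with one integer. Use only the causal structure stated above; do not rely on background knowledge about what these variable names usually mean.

A backdoor path from Severity to Outcome is any simple undirected path whose first edge points into Severity (i.e. leaves Severity via a parent).
Parents of Severity: {Comorbidity, PriorTherapy, Treatment}.
Enumerating:
  P1: Severity <- Treatment -> Outcome
  P2: Severity <- PriorTherapy -> Outcome
  P3: Severity <- Comorbidity -> Adherence <- PriorTherapy -> Outcome
That exhausts the simple backdoor paths. Count: 3.

3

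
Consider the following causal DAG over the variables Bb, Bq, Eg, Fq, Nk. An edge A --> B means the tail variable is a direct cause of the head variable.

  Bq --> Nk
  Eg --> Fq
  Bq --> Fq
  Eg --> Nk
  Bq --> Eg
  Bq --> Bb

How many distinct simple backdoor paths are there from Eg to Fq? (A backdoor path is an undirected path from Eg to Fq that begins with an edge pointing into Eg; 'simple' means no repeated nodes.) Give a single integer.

1

A backdoor path from Eg to Fq is any simple undirected path whose first edge points into Eg (i.e. leaves Eg via a parent).
Parents of Eg: {Bq}.
Enumerating:
  P1: Eg <- Bq -> Fq
That exhausts the simple backdoor paths. Count: 1.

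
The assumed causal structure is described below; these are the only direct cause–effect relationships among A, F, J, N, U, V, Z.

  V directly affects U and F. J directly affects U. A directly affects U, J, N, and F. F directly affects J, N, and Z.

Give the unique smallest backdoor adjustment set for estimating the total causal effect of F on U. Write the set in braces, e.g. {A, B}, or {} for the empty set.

Variables eligible for adjustment (non-descendants of F, excluding F and U): {A, V}.
Backdoor paths from F to U:
  P1: F <- A -> J -> U
  P2: F <- A -> U
  P3: F <- V -> U
The empty set is not sufficient: P1 (F <- A -> J -> U) has no collider blocking it and no conditioned non-collider, so it is open.
Try {A, V}:
  P1: blocked at fork node A ∈ conditioning set.
  P2: blocked at fork node A ∈ conditioning set.
  P3: blocked at fork node V ∈ conditioning set.
{A, V} contains no descendant of F and blocks every backdoor path.
Every element of {A, V} is needed (dropping A leaves P1 open; dropping V leaves P3 open), so no proper subset is valid.
Among all size-2 subsets of the eligible variables, only {A, V} blocks every backdoor path, so it is the unique smallest valid adjustment set.

{A, V}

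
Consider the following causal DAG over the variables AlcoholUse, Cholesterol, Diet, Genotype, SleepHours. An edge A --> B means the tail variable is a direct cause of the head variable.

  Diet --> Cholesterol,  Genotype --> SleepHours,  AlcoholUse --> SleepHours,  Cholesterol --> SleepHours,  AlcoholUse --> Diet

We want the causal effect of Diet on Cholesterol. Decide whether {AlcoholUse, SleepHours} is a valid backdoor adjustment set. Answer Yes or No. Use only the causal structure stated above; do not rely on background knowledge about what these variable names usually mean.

No

Backdoor paths from Diet to Cholesterol (paths whose first edge points into Diet):
  P1: Diet <- AlcoholUse -> SleepHours <- Cholesterol
Condition 1 (no descendant of Diet in the set): FAILS — SleepHours is a descendant of Diet.
Condition 2 (every backdoor path blocked by {AlcoholUse, SleepHours}):
  P1: blocked at fork node AlcoholUse ∈ conditioning set.
{AlcoholUse, SleepHours} does not satisfy the backdoor criterion.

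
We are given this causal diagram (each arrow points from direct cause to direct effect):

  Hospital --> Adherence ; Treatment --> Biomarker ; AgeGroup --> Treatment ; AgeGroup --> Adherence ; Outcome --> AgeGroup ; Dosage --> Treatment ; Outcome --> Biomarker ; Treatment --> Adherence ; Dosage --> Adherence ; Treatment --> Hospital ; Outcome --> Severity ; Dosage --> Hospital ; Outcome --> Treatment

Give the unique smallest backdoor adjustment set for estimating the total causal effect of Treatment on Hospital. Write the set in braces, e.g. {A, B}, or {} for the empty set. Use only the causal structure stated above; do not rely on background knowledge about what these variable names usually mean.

{Dosage}

Variables eligible for adjustment (non-descendants of Treatment, excluding Treatment and Hospital): {AgeGroup, Dosage, Outcome, Severity}.
Backdoor paths from Treatment to Hospital:
  P1: Treatment <- Dosage -> Hospital
  P2: Treatment <- Dosage -> Adherence <- Hospital
  P3: Treatment <- Outcome -> AgeGroup -> Adherence <- Dosage -> Hospital
  P4: Treatment <- Outcome -> AgeGroup -> Adherence <- Hospital
  P5: Treatment <- AgeGroup -> Adherence <- Dosage -> Hospital
  P6: Treatment <- AgeGroup -> Adherence <- Hospital
The empty set is not sufficient: P1 (Treatment <- Dosage -> Hospital) has no collider blocking it and no conditioned non-collider, so it is open.
Try {Dosage}:
  P1: blocked at fork node Dosage ∈ conditioning set.
  P2: blocked at fork node Dosage ∈ conditioning set.
  P3: blocked at collider Adherence (neither it nor any descendant is in the conditioning set).
  P4: blocked at collider Adherence (neither it nor any descendant is in the conditioning set).
  P5: blocked at collider Adherence (neither it nor any descendant is in the conditioning set).
  P6: blocked at collider Adherence (neither it nor any descendant is in the conditioning set).
{Dosage} contains no descendant of Treatment and blocks every backdoor path.
No other singleton works — e.g. {Outcome} leaves P1 open — so {Dosage} is the unique smallest valid adjustment set.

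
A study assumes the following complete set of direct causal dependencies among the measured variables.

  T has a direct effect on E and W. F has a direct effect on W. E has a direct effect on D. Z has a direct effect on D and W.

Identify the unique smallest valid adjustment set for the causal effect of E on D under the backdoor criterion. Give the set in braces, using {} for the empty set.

{}

Variables eligible for adjustment (non-descendants of E, excluding E and D): {F, T, W, Z}.
Backdoor paths from E to D:
  P1: E <- T -> W <- Z -> D
Each backdoor path contains an unconditioned collider, so every path is already blocked with the empty conditioning set:
  P1: blocked at collider W (neither it nor any descendant is in the conditioning set).
The empty set is therefore the unique smallest valid set.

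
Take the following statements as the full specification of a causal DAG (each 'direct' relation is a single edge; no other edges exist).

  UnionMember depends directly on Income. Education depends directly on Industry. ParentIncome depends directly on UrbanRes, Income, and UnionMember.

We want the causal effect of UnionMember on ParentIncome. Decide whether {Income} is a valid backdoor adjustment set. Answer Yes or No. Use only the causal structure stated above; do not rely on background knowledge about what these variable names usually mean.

Yes

Backdoor paths from UnionMember to ParentIncome (paths whose first edge points into UnionMember):
  P1: UnionMember <- Income -> ParentIncome
Condition 1 (no descendant of UnionMember in the set): holds — descendants of UnionMember are {ParentIncome}; none are in {Income}.
Condition 2 (every backdoor path blocked by {Income}):
  P1: blocked at fork node Income ∈ conditioning set.
{Income} satisfies the backdoor criterion.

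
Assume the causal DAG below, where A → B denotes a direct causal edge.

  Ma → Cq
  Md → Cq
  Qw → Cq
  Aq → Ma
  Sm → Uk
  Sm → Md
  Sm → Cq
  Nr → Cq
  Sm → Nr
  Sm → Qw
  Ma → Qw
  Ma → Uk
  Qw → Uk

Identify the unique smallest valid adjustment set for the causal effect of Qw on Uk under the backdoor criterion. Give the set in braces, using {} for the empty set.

Variables eligible for adjustment (non-descendants of Qw, excluding Qw and Uk): {Aq, Ma, Md, Nr, Sm}.
Backdoor paths from Qw to Uk:
  P1: Qw <- Sm -> Md -> Cq <- Ma -> Uk
  P2: Qw <- Sm -> Uk
  P3: Qw <- Sm -> Nr -> Cq <- Ma -> Uk
  P4: Qw <- Sm -> Cq <- Ma -> Uk
  P5: Qw <- Ma -> Uk
  P6: Qw <- Ma -> Cq <- Sm -> Uk
  P7: Qw <- Ma -> Cq <- Md <- Sm -> Uk
  P8: Qw <- Ma -> Cq <- Nr <- Sm -> Uk
The empty set is not sufficient: P2 (Qw <- Sm -> Uk) has no collider blocking it and no conditioned non-collider, so it is open.
Try {Ma, Sm}:
  P1: blocked at fork node Sm ∈ conditioning set.
  P2: blocked at fork node Sm ∈ conditioning set.
  P3: blocked at fork node Sm ∈ conditioning set.
  P4: blocked at fork node Sm ∈ conditioning set.
  P5: blocked at fork node Ma ∈ conditioning set.
  P6: blocked at fork node Ma ∈ conditioning set.
  P7: blocked at fork node Ma ∈ conditioning set.
  P8: blocked at fork node Ma ∈ conditioning set.
{Ma, Sm} contains no descendant of Qw and blocks every backdoor path.
Every element of {Ma, Sm} is needed (dropping Ma leaves P5 open; dropping Sm leaves P2 open), so no proper subset is valid.
Among all size-2 subsets of the eligible variables, only {Ma, Sm} blocks every backdoor path, so it is the unique smallest valid adjustment set.

{Ma, Sm}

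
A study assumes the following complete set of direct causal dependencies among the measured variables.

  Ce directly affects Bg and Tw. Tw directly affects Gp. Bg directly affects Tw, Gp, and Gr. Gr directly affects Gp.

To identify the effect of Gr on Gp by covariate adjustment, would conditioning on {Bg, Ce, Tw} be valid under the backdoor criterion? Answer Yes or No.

Yes

Backdoor paths from Gr to Gp (paths whose first edge points into Gr):
  P1: Gr <- Bg <- Ce -> Tw -> Gp
  P2: Gr <- Bg -> Tw -> Gp
  P3: Gr <- Bg -> Gp
Condition 1 (no descendant of Gr in the set): holds — descendants of Gr are {Gp}; none are in {Bg, Ce, Tw}.
Condition 2 (every backdoor path blocked by {Bg, Ce, Tw}):
  P1: blocked at chain node Bg ∈ conditioning set.
  P2: blocked at fork node Bg ∈ conditioning set.
  P3: blocked at fork node Bg ∈ conditioning set.
{Bg, Ce, Tw} satisfies the backdoor criterion.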